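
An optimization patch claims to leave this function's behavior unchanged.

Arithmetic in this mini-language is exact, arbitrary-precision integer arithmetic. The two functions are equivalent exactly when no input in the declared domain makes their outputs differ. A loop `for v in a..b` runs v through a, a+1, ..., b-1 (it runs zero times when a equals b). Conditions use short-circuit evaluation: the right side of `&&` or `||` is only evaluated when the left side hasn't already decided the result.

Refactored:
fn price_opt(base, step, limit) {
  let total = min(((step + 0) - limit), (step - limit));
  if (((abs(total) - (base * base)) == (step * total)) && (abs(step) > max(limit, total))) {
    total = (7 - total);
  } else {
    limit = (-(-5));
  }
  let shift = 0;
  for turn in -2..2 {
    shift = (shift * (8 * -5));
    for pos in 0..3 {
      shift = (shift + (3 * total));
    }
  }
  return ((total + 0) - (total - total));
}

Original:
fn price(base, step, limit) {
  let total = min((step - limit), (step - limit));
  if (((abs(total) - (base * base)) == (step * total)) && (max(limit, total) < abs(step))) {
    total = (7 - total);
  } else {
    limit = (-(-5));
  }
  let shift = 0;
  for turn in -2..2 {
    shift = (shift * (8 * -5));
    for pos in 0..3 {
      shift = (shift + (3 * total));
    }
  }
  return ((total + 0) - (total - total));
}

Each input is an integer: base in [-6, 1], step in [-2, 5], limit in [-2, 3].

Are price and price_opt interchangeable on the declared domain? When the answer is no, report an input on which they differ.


This is a faithful refactor — arithmetic usage differs; comparison usage differs; constant usage differs, but the computed results match everywhere.
Tracing base=-6, step=3, limit=1: price: total becomes 2; next (((abs(total) - (base * base)) == (step * total)) && (max(limit, total) < abs(step))) evaluates to false; next limit becomes 5; next shift becomes 0; next at turn=-2:; next shift becomes 0; next at pos=0:; next shift becomes 6; next at pos=1:; next shift becomes 12; next at pos=2:; next shift becomes 18; next at turn=-1:; next shift becomes -720; next at pos=0:; next shift becomes -714; next at pos=1:; next shift becomes -708; next at pos=2:; next shift becomes -702; next at turn=0:; next shift becomes 28080; next at pos=0:; next shift becomes 28086; next at pos=1:; next shift becomes 28092; next at pos=2:; next shift becomes 28098; next at turn=1:; next shift becomes -1123920; next at pos=0:; next shift becomes -1123914; next at pos=1:; next shift becomes -1123908; next at pos=2:; next shift becomes -1123902; next final value 2 | price_opt: total becomes 2; next (((abs(total) - (base * base)) == (step * total)) && (abs(step) > max(limit, total))) evaluates to false; next limit becomes 5; next shift becomes 0; next at turn=-2:; next shift becomes 0; next at pos=0:; next shift becomes 6; next at pos=1:; next shift becomes 12; next at pos=2:; next shift becomes 18; next at turn=-1:; next shift becomes -720; next at pos=0:; next shift becomes -714; next at pos=1:; next shift becomes -708; next at pos=2:; next shift becomes -702; next at turn=0:; next shift becomes 28080; next at pos=0:; next shift becomes 28086; next at pos=1:; next shift becomes 28092; next at pos=2:; next shift becomes 28098; next at turn=1:; next shift becomes -1123920; next at pos=0:; next shift becomes -1123914; next at pos=1:; next shift becomes -1123908; next at pos=2:; next shift becomes -1123902; next final value 2 — matching result 2.
Sweeping the whole domain (384 inputs) finds no disagreement.
verdict: equivalent


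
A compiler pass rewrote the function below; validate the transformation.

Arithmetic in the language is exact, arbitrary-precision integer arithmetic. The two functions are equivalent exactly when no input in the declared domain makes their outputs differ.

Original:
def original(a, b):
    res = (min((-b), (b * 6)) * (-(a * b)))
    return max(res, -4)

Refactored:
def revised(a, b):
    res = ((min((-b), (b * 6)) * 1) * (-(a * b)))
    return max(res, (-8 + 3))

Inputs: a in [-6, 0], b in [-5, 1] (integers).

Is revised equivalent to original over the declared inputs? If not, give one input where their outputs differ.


Take a=-6, b=1.
original: res=-6, then returns -4
revised: res=-6, then returns -5
-4 vs -5 — the two versions disagree here.
verdict: not equivalent; witness: a=-6, b=1


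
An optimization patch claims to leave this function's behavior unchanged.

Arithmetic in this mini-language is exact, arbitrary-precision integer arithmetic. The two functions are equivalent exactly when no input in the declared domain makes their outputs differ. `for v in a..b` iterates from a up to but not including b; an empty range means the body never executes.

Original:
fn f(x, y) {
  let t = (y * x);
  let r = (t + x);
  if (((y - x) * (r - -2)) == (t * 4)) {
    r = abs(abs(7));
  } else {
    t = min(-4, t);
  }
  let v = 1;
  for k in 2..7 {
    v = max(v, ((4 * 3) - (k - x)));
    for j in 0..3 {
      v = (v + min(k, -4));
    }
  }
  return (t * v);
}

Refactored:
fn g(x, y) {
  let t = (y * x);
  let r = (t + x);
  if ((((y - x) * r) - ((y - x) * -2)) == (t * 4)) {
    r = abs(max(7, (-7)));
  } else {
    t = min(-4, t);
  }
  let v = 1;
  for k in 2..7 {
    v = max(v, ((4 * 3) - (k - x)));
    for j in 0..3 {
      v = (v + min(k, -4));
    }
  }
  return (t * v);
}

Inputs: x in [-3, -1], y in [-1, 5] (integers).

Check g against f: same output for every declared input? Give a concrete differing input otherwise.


Although min/max/abs usage differs; and arithmetic usage differs; and constant usage differs, 21/21 inputs agree.
verdict: equivalent


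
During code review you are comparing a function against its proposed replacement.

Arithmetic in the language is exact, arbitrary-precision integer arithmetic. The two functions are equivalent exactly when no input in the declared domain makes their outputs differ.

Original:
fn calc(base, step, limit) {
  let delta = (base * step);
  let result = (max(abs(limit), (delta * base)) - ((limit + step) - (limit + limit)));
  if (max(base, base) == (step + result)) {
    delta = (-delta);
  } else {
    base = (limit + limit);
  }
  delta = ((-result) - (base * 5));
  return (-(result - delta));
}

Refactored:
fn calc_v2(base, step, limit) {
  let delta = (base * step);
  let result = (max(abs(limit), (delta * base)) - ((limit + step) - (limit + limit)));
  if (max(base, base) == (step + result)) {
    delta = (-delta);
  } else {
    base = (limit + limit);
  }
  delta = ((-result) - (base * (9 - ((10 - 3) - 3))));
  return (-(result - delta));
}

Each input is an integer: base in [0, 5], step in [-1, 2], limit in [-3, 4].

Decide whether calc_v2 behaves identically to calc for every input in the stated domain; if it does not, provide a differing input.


Behavior is preserved: although arithmetic usage differs, and constant usage differs, the outputs never diverge.
Tracing base=0, step=-1, limit=4: calc: delta=0, then result=9, then (max(base, base) == (step + result)) is false, then base=8, then delta=-49, then returns -58 | calc_v2: delta=0, then result=9, then (max(base, base) == (step + result)) is false, then base=8, then delta=-49, then returns -58 — matching result -58.
An exhaustive pass over the 192 declared inputs shows identical outputs.
verdict: equivalent


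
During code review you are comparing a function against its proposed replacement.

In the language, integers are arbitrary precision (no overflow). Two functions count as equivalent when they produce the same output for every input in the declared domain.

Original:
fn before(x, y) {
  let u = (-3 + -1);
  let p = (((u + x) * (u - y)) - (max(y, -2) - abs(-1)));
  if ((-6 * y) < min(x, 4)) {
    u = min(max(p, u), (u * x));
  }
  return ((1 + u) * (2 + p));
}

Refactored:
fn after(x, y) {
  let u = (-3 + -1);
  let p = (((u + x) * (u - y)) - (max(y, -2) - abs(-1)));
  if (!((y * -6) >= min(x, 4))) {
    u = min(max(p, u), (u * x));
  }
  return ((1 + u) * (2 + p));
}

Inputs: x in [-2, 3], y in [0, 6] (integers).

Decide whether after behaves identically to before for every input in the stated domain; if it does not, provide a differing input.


Reading the diff, among the changes: boolean connective usage differs; also comparison usage differs.
Tracing x=0, y=6: before: u := -4 | p := 35 | ((-6 * y) < min(x, 4)): true | u := 0 | result 37 | after: u := -4 | p := 35 | (!((y * -6) >= min(x, 4))): true | u := 0 | result 37 — matching result 37.
An exhaustive pass over the 42 declared inputs shows identical outputs.
verdict: equivalent


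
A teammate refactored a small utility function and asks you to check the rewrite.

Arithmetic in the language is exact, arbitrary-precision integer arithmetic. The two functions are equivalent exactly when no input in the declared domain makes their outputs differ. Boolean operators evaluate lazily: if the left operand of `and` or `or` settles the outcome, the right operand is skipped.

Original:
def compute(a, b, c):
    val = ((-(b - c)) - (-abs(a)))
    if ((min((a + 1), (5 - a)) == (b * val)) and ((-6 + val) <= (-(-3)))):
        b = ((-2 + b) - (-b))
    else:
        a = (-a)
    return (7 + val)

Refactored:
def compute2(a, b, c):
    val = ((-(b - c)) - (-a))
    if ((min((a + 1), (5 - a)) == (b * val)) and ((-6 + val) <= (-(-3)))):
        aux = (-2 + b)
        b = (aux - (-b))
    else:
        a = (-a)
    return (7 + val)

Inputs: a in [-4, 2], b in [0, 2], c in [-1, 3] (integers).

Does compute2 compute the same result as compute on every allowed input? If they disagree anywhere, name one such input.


These are not equivalent — on a=-4, b=0, c=-1 the outputs split (10 vs 2).
compute: val=3, then ((min((a + 1), (5 - a)) == (b * val)) and ((-6 + val) <= (-(-3)))) is false, then a=4, then returns 10
compute2: val=-5, then ((min((a + 1), (5 - a)) == (b * val)) and ((-6 + val) <= (-(-3)))) is false, then a=4, then returns 2
verdict: not equivalent; witness: a=-4, b=0, c=-1


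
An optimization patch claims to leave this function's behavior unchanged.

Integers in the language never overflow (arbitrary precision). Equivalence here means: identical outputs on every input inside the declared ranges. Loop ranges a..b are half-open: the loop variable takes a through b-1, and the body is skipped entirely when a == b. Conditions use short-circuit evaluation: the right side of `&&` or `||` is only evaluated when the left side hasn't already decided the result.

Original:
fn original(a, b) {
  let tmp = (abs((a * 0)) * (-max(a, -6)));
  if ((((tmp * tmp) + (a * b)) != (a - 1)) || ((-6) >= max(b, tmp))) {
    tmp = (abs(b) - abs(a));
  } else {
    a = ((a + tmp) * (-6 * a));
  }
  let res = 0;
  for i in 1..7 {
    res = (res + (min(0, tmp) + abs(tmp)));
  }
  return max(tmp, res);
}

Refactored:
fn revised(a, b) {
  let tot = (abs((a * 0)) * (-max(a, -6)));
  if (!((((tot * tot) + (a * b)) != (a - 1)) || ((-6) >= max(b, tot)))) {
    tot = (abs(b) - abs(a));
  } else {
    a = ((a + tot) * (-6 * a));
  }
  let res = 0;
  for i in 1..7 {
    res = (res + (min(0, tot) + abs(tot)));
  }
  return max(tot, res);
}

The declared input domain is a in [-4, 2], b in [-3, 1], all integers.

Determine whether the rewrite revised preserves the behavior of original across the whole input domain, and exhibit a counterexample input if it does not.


Input a=-2, b=-3: 6 from original versus 0 from revised.
verdict: not equivalent; witness: a=-2, b=-3


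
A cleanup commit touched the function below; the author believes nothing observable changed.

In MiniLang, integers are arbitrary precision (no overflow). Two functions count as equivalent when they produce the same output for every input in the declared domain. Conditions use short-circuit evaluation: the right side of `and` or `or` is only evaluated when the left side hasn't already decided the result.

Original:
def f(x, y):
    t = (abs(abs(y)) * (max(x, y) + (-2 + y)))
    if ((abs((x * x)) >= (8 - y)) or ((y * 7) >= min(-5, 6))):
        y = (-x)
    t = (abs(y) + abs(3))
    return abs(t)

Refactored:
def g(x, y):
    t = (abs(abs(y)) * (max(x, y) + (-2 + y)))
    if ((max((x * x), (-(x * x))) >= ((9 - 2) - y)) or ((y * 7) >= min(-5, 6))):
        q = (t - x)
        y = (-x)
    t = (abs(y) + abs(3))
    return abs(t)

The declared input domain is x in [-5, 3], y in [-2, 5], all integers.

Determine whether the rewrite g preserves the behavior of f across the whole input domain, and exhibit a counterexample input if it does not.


Not equivalent: x=-3, y=-2 separates them (5 vs 6).
f: t := -12 | ((abs((x * x)) >= (8 - y)) or ((y * 7) >= min(-5, 6))): false | t := 5 | result 5
g: t := -12 | ((max((x * x), (-(x * x))) >= ((9 - 2) - y)) or ((y * 7) >= min(-5, 6))): true | q := -9 | y := 3 | t := 6 | result 6
verdict: not equivalent; witness: x=-3, y=-2


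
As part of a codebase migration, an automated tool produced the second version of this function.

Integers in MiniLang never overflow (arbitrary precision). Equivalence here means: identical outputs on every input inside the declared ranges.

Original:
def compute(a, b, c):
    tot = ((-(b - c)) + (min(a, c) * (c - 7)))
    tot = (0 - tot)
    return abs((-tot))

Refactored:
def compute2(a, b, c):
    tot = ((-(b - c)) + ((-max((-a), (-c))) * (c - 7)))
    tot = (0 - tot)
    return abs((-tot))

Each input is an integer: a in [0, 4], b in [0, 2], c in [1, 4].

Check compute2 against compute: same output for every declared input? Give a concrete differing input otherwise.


The two are interchangeable: min/max/abs usage differs, and every declared input agrees.
Spot check at a=4, b=0, c=3 — compute: tot=-9, then tot=9, then returns 9. compute2: tot=-9, then tot=9, then returns 9. Both give 9.
Checked all 60 inputs in the declared domain: the outputs agree on every one.
verdict: equivalent


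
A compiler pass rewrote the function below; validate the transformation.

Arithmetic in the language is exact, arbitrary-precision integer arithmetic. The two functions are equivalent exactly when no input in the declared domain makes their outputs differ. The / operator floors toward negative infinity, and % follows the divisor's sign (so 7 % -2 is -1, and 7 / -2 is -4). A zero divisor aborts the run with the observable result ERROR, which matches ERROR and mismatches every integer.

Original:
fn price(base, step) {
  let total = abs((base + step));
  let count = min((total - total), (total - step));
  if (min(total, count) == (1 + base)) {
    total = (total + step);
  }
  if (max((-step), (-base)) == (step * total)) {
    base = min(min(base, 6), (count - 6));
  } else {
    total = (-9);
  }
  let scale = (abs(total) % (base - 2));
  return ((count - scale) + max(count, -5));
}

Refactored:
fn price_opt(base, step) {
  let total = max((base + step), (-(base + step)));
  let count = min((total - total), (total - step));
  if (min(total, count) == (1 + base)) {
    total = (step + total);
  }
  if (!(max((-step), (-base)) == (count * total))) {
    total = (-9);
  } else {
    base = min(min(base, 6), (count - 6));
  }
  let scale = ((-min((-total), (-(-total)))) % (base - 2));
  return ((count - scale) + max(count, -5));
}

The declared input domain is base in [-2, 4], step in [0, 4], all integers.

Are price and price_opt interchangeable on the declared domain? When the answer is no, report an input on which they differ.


Evaluate both at base=0, step=1.
price: total := 1 | count := 0 | (min(total, count) == (1 + base)): false | (max((-step), (-base)) == (step * total)): false | total := -9 | scale := -1 | result 1
price_opt: total := 1 | count := 0 | (min(total, count) == (1 + base)): false | (!(max((-step), (-base)) == (count * total))): false | base := -6 | scale := -7 | result 7
1 against 7: the behavior changed.
verdict: not equivalent; witness: base=0, step=1


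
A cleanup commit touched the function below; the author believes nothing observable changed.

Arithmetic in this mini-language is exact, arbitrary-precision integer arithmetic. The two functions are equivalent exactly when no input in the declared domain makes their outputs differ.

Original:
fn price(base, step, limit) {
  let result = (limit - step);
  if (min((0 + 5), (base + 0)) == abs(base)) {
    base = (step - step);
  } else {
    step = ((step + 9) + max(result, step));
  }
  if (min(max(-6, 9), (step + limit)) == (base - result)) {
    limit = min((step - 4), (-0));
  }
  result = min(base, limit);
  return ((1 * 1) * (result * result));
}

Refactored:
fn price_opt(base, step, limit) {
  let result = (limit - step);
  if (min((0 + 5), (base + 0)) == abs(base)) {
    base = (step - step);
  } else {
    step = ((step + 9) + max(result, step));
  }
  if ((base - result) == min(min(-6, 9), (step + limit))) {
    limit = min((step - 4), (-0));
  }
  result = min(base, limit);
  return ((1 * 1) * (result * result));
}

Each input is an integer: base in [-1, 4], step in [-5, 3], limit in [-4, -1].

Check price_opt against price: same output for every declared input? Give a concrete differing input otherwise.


Consider the input base=-1, step=-2, limit=-4.
price: result = -2; (min((0 + 5), (base + 0)) == abs(base)) -> false; step = 5; (min(max(-6, 9), (step + limit)) == (base - result)) -> true; limit = 0; result = -1; return 1
price_opt: result = -2; (min((0 + 5), (base + 0)) == abs(base)) -> false; step = 5; ((base - result) == min(min(-6, 9), (step + limit))) -> false; result = -4; return 16
1 vs 16 — the two versions disagree here.
verdict: not equivalent; witness: base=-1, step=-2, limit=-4


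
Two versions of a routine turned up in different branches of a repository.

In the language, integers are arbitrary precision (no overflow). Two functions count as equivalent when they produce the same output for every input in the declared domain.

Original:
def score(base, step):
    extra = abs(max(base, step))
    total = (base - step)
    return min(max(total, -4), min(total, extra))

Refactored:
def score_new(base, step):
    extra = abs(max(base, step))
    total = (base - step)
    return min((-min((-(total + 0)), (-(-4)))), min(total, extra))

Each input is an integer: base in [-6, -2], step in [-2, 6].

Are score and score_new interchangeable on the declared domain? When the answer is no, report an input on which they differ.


Changes here: min/max/abs usage differs; also arithmetic usage differs; also constant usage differs; the full 45-point sweep finds no disagreement.
verdict: equivalent


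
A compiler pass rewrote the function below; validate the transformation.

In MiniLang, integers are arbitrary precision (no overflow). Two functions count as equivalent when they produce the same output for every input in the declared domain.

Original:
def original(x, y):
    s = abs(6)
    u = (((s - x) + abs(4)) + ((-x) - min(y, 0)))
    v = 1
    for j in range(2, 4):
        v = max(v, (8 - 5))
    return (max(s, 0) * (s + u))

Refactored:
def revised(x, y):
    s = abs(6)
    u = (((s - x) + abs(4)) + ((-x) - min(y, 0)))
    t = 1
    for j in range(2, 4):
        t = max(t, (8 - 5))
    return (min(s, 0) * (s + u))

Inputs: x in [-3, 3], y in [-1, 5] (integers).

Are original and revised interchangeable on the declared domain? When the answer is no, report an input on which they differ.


Run the pair on x=-3, y=-1.
original: s = 6; u = 17; v = 1; [j=2]; v = 3; [j=3]; v = 3; return 138
revised: s = 6; u = 17; t = 1; [j=2]; t = 3; [j=3]; t = 3; return 0
138 against 0: the behavior changed.
verdict: not equivalent; witness: x=-3, y=-1


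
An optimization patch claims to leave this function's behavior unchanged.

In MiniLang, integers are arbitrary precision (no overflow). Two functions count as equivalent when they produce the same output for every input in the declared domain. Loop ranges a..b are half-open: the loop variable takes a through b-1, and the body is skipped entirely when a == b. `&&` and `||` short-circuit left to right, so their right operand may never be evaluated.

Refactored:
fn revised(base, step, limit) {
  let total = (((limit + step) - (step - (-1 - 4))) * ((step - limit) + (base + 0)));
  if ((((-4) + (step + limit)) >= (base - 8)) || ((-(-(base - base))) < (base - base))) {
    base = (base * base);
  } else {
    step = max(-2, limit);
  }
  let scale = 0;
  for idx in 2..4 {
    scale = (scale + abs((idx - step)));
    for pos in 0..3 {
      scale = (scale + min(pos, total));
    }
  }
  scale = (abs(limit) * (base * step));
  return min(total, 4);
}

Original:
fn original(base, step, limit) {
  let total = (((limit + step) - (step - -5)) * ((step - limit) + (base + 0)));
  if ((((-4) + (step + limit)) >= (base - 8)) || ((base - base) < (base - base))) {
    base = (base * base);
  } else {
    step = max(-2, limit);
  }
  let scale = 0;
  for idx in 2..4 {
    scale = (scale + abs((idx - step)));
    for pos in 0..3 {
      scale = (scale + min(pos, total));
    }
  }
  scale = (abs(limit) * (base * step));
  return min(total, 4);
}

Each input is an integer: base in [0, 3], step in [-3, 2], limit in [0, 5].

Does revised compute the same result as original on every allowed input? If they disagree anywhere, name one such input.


The two are interchangeable: arithmetic usage differs; constant usage differs, and every declared input agrees.
One worked example (base=3, step=0, limit=0) — original: total = -15; ((((-4) + (step + limit)) >= (base - 8)) || ((base - base) < (base - base))) -> true; base = 9; scale = 0; [idx=2]; scale = 2; [pos=0]; scale = -13; [pos=1]; scale = -28; [pos=2]; scale = -43; [idx=3]; scale = -40; [pos=0]; scale = -55; [pos=1]; scale = -70; [pos=2]; scale = -85; scale = 0; return -15; revised: total = -15; ((((-4) + (step + limit)) >= (base - 8)) || ((-(-(base - base))) < (base - base))) -> true; base = 9; scale = 0; [idx=2]; scale = 2; [pos=0]; scale = -13; [pos=1]; scale = -28; [pos=2]; scale = -43; [idx=3]; scale = -40; [pos=0]; scale = -55; [pos=1]; scale = -70; [pos=2]; scale = -85; scale = 0; return -15; agreement on -15.
Sweeping the whole domain (144 inputs) finds no disagreement.
verdict: equivalent


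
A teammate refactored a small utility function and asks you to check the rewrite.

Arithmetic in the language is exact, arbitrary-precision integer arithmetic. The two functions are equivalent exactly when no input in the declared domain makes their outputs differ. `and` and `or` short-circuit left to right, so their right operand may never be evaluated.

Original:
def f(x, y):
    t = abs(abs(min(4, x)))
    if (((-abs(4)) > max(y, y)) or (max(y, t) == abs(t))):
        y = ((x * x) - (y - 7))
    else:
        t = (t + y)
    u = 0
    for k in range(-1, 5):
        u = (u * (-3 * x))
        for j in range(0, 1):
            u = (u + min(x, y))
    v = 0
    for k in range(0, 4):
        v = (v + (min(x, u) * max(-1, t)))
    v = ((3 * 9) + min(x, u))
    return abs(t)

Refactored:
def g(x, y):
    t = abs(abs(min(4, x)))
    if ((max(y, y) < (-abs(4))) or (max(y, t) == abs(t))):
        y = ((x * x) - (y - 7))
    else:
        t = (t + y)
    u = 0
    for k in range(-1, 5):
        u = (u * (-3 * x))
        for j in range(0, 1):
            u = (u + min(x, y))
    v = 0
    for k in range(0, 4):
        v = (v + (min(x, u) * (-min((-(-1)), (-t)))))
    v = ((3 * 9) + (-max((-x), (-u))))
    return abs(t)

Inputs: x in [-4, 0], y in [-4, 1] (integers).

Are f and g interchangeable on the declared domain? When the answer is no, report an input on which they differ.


This is a faithful refactor — comparison usage differs, but the computed results match everywhere.
Tracing x=-2, y=-2: f: t = 2; (((-abs(4)) > max(y, y)) or (max(y, t) == abs(t))) -> true; y = 13; u = 0; [k=-1]; u = 0; [j=0]; u = -2; [k=0]; u = -12; [j=0]; u = -14; [k=1]; u = -84; [j=0]; u = -86; [k=2]; u = -516; [j=0]; u = -518; [k=3]; u = -3108; [j=0]; u = -3110; [k=4]; u = -18660; [j=0]; u = -18662; v = 0; [k=0]; v = -37324; [k=1]; v = -74648; [k=2]; v = -111972; [k=3]; v = -149296; v = -18635; return 2 | g: t = 2; ((max(y, y) < (-abs(4))) or (max(y, t) == abs(t))) -> true; y = 13; u = 0; [k=-1]; u = 0; [j=0]; u = -2; [k=0]; u = -12; [j=0]; u = -14; [k=1]; u = -84; [j=0]; u = -86; [k=2]; u = -516; [j=0]; u = -518; [k=3]; u = -3108; [j=0]; u = -3110; [k=4]; u = -18660; [j=0]; u = -18662; v = 0; [k=0]; v = -37324; [k=1]; v = -74648; [k=2]; v = -111972; [k=3]; v = -149296; v = -18635; return 2 — matching result 2.
Checked all 30 inputs in the declared domain: the outputs agree on every one.
verdict: equivalent


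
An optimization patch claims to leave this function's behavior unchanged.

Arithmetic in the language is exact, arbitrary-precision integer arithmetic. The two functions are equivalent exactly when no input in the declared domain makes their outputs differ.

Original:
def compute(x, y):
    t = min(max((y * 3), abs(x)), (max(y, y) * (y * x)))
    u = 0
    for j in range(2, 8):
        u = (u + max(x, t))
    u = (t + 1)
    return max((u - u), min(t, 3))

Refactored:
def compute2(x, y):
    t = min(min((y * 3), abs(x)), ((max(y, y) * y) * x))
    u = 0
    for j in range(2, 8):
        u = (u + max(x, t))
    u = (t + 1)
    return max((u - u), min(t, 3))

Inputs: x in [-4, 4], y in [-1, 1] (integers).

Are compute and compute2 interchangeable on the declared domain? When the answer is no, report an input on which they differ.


The rewrite breaks on x=1, y=-1, where the results are 1 and 0.
compute: t := 1 | u := 0 | iter j=2: | u := 1 | iter j=3: | u := 2 | iter j=4: | u := 3 | iter j=5: | u := 4 | iter j=6: | u := 5 | iter j=7: | u := 6 | u := 2 | result 1
compute2: t := -3 | u := 0 | iter j=2: | u := 1 | iter j=3: | u := 2 | iter j=4: | u := 3 | iter j=5: | u := 4 | iter j=6: | u := 5 | iter j=7: | u := 6 | u := -2 | result 0
verdict: not equivalent; witness: x=1, y=-1


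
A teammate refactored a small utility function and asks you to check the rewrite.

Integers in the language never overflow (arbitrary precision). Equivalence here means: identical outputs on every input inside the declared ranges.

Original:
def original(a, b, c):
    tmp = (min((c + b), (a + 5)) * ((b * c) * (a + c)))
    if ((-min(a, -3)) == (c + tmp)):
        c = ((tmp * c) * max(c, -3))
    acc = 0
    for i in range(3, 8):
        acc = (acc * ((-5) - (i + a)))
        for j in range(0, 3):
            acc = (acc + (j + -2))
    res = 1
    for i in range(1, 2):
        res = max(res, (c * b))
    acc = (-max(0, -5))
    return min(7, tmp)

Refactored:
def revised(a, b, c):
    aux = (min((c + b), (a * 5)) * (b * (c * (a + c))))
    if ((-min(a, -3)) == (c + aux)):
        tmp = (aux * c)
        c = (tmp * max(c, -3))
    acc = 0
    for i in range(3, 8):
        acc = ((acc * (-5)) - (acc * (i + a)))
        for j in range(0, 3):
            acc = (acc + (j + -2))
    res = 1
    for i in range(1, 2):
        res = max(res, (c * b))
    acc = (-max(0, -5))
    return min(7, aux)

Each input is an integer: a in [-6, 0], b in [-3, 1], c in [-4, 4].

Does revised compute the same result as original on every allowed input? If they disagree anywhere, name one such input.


There is a counterexample at a=-6, b=-3, c=1: -30 on one side, -450 on the other.
original: tmp := -30 | ((-min(a, -3)) == (c + tmp)): false | acc := 0 | iter i=3: | acc := 0 | iter j=0: | acc := -2 | iter j=1: | acc := -3 | iter j=2: | acc := -3 | iter i=4: | acc := 9 | iter j=0: | acc := 7 | iter j=1: | acc := 6 | iter j=2: | acc := 6 | iter i=5: | acc := -24 | iter j=0: | acc := -26 | iter j=1: | acc := -27 | iter j=2: | acc := -27 | iter i=6: | acc := 135 | iter j=0: | acc := 133 | iter j=1: | acc := 132 | iter j=2: | acc := 132 | iter i=7: | acc := -792 | iter j=0: | acc := -794 | iter j=1: | acc := -795 | iter j=2: | acc := -795 | res := 1 | iter i=1: | res := 1 | acc := 0 | result -30
revised: aux := -450 | ((-min(a, -3)) == (c + aux)): false | acc := 0 | iter i=3: | acc := 0 | iter j=0: | acc := -2 | iter j=1: | acc := -3 | iter j=2: | acc := -3 | iter i=4: | acc := 9 | iter j=0: | acc := 7 | iter j=1: | acc := 6 | iter j=2: | acc := 6 | iter i=5: | acc := -24 | iter j=0: | acc := -26 | iter j=1: | acc := -27 | iter j=2: | acc := -27 | iter i=6: | acc := 135 | iter j=0: | acc := 133 | iter j=1: | acc := 132 | iter j=2: | acc := 132 | iter i=7: | acc := -792 | iter j=0: | acc := -794 | iter j=1: | acc := -795 | iter j=2: | acc := -795 | res := 1 | iter i=1: | res := 1 | acc := 0 | result -450
verdict: not equivalent; witness: a=-6, b=-3, c=1


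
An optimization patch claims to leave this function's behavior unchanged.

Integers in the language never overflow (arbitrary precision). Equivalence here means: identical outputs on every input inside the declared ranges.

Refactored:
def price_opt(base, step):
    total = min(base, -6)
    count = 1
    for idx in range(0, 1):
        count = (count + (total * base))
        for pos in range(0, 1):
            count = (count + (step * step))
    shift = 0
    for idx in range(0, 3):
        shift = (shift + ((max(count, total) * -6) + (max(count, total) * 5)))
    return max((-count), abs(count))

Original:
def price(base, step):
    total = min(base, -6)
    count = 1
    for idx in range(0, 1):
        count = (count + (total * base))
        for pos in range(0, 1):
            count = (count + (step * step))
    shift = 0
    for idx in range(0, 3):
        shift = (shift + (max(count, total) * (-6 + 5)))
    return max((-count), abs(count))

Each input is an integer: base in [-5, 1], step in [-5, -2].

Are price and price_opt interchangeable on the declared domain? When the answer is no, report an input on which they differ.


The two are interchangeable: min/max/abs usage differs, arithmetic usage differs, and every declared input agrees.
As a probe, take base=0, step=-2: price runs total=-6, then count=1, then (idx=0), then count=1, then (pos=0), then count=5, then shift=0, then (idx=0), then shift=-5, then (idx=1), then shift=-10, then (idx=2), then shift=-15, then returns 5; price_opt runs total=-6, then count=1, then (idx=0), then count=1, then (pos=0), then count=5, then shift=0, then (idx=0), then shift=-5, then (idx=1), then shift=-10, then (idx=2), then shift=-15, then returns 5; both end at 5.
Sweeping the whole domain (28 inputs) finds no disagreement.
verdict: equivalent


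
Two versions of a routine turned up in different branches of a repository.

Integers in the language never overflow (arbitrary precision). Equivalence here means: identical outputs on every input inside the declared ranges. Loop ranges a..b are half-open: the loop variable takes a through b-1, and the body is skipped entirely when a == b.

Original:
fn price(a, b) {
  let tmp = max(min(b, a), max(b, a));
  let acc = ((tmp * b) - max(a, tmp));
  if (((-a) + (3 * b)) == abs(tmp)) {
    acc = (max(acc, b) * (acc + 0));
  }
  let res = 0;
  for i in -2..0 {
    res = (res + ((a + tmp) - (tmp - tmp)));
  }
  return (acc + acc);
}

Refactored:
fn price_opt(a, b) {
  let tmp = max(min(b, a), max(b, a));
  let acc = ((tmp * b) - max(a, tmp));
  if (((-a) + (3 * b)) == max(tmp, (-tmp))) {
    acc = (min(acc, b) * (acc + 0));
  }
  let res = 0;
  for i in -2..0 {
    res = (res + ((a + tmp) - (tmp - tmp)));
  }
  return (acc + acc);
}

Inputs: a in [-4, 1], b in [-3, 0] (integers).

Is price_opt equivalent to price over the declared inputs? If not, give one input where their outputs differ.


On input a=-4, b=-1, price returns 8 while price_opt returns -4.
verdict: not equivalent; witness: a=-4, b=-1


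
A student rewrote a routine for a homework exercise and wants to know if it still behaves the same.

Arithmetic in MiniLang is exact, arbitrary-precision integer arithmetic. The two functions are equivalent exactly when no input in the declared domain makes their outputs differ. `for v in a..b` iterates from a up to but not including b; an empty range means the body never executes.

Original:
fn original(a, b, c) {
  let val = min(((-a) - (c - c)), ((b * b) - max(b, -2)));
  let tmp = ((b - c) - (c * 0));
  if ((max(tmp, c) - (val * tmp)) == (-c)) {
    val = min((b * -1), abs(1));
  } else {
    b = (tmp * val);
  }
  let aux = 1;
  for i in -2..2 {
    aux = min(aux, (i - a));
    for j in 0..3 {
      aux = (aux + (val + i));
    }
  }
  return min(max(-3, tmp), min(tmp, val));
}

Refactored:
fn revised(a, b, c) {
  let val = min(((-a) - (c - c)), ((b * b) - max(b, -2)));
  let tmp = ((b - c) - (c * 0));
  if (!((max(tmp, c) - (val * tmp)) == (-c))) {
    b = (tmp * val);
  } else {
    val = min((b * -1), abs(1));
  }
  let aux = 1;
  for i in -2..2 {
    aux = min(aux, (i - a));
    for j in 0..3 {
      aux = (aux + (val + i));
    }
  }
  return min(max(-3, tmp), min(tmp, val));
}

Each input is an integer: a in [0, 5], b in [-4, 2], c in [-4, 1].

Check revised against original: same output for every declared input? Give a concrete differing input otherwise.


Behavior is preserved: although boolean connective usage differs, the outputs never diverge.
Spot check at a=3, b=-2, c=-3 — original: val becomes -3; next tmp becomes 1; next ((max(tmp, c) - (val * tmp)) == (-c)) evaluates to false; next b becomes -3; next aux becomes 1; next at i=-2:; next aux becomes -5; next at j=0:; next aux becomes -10; next at j=1:; next aux becomes -15; next at j=2:; next aux becomes -20; next at i=-1:; next aux becomes -20; next at j=0:; next aux becomes -24; next at j=1:; next aux becomes -28; next at j=2:; next aux becomes -32; next at i=0:; next aux becomes -32; next at j=0:; next aux becomes -35; next at j=1:; next aux becomes -38; next at j=2:; next aux becomes -41; next at i=1:; next aux becomes -41; next at j=0:; next aux becomes -43; next at j=1:; next aux becomes -45; next at j=2:; next aux becomes -47; next final value -3. revised: val becomes -3; next tmp becomes 1; next (!((max(tmp, c) - (val * tmp)) == (-c))) evaluates to true; next b becomes -3; next aux becomes 1; next at i=-2:; next aux becomes -5; next at j=0:; next aux becomes -10; next at j=1:; next aux becomes -15; next at j=2:; next aux becomes -20; next at i=-1:; next aux becomes -20; next at j=0:; next aux becomes -24; next at j=1:; next aux becomes -28; next at j=2:; next aux becomes -32; next at i=0:; next aux becomes -32; next at j=0:; next aux becomes -35; next at j=1:; next aux becomes -38; next at j=2:; next aux becomes -41; next at i=1:; next aux becomes -41; next at j=0:; next aux becomes -43; next at j=1:; next aux becomes -45; next at j=2:; next aux becomes -47; next final value -3. Both give -3.
Every one of the 252 inputs gives matching results.
verdict: equivalent


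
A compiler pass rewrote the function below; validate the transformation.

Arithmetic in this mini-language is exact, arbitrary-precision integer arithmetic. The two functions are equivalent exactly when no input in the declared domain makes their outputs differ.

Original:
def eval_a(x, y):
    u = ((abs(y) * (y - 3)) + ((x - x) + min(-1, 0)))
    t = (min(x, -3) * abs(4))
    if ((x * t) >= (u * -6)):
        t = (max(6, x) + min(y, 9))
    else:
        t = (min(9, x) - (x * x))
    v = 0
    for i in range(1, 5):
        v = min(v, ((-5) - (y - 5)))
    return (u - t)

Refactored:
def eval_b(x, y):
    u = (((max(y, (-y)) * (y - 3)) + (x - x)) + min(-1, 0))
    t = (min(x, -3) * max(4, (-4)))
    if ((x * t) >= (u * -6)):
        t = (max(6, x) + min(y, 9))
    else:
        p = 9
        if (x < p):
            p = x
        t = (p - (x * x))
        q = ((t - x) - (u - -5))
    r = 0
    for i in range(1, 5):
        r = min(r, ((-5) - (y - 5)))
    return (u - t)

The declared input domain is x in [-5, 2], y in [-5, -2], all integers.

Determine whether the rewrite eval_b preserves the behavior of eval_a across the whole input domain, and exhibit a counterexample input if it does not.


The two versions differ — the changes include constant usage differs, and min/max/abs usage differs, and local variable names differ, and statement counts differ, and arithmetic usage differs, and comparison usage differs, and branching structure differs.
Spot check at x=-4, y=-4 — eval_a: u becomes -29; next t becomes -16; next ((x * t) >= (u * -6)) evaluates to false; next t becomes -20; next v becomes 0; next at i=1:; next v becomes 0; next at i=2:; next v becomes 0; next at i=3:; next v becomes 0; next at i=4:; next v becomes 0; next final value -9. eval_b: u becomes -29; next t becomes -16; next ((x * t) >= (u * -6)) evaluates to false; next p becomes 9; next (x < p) evaluates to true; next p becomes -4; next t becomes -20; next q becomes 8; next r becomes 0; next at i=1:; next r becomes 0; next at i=2:; next r becomes 0; next at i=3:; next r becomes 0; next at i=4:; next r becomes 0; next final value -9. Both give -9.
Checked all 32 inputs in the declared domain: the outputs agree on every one.
verdict: equivalent


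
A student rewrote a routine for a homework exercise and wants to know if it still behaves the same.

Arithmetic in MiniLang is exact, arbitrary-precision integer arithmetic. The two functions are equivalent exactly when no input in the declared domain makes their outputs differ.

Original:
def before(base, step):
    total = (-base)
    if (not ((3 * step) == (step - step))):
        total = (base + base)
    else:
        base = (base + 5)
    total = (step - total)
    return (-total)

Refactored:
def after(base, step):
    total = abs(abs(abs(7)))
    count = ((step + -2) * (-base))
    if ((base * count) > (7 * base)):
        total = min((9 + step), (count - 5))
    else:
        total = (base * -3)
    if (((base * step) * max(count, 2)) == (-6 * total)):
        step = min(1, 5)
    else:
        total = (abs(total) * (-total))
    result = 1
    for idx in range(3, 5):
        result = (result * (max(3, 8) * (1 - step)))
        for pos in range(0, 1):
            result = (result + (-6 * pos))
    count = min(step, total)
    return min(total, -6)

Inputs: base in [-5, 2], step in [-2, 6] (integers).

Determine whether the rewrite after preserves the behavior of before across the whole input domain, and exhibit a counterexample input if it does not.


On input base=-5, step=-2, before returns -8 while after returns -6.
verdict: not equivalent; witness: base=-5, step=-2


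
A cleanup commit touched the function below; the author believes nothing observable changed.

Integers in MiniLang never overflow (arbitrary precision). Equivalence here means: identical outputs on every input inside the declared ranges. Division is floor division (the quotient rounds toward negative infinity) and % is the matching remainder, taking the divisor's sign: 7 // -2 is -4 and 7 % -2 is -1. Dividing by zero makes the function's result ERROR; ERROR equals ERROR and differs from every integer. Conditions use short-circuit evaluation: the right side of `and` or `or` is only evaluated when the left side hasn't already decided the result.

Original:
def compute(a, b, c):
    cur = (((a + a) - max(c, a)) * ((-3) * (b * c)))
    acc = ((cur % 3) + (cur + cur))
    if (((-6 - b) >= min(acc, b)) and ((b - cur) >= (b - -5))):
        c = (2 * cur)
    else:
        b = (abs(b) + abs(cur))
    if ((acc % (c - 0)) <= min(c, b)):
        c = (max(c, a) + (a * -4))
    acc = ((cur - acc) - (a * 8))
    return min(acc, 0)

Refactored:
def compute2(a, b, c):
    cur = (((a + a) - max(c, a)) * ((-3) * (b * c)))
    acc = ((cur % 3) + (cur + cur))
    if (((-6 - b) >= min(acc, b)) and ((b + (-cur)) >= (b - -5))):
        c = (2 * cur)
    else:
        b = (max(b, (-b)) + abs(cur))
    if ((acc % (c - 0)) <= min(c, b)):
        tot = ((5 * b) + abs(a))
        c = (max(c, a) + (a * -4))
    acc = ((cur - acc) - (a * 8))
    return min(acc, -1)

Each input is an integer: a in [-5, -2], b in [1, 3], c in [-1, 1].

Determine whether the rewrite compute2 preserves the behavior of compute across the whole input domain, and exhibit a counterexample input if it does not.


Evaluate both at a=-5, b=1, c=-1.
compute: cur=-27, then acc=-54, then (((-6 - b) >= min(acc, b)) and ((b - cur) >= (b - -5))) is true, then c=-54, then ((acc % (c - 0)) <= min(c, b)) is false, then acc=67, then returns 0
compute2: cur=-27, then acc=-54, then (((-6 - b) >= min(acc, b)) and ((b + (-cur)) >= (b - -5))) is true, then c=-54, then ((acc % (c - 0)) <= min(c, b)) is false, then acc=67, then returns -1
0 vs -1 — the two versions disagree here.
verdict: not equivalent; witness: a=-5, b=1, c=-1
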